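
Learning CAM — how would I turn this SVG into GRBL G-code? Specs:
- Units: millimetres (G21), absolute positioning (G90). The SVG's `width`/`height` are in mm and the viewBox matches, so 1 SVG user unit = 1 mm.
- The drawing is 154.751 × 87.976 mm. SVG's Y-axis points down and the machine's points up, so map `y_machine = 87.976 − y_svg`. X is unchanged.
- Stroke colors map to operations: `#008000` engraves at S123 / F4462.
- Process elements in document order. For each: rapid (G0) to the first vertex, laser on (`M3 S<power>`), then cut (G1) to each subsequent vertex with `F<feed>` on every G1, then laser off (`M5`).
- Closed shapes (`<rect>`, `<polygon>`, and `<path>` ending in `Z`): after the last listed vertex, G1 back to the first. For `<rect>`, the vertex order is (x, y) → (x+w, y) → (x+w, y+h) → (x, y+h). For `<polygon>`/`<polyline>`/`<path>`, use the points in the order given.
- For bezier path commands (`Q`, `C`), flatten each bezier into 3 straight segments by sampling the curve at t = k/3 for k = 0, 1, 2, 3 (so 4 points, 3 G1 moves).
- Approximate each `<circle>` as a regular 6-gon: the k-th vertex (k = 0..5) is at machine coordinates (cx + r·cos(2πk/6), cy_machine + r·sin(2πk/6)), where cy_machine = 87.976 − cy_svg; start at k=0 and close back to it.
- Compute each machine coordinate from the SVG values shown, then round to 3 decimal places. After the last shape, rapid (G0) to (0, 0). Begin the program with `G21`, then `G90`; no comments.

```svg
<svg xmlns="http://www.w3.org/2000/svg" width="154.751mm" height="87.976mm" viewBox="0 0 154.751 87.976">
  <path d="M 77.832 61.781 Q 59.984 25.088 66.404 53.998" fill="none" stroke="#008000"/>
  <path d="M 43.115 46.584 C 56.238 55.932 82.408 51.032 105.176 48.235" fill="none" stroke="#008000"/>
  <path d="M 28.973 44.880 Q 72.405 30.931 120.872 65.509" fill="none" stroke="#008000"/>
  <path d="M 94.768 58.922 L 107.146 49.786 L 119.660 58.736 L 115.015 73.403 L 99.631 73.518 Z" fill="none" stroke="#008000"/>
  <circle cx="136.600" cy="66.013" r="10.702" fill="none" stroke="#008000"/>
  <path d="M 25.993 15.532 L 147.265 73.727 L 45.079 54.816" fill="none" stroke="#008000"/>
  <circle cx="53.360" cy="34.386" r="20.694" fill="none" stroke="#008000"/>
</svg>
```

G21
G90
G0 X77.832 Y26.195
M3 S123
G1 X68.630 Y43.368 F4462
G1 X64.820 Y45.962 F4462
G1 X66.404 Y33.978 F4462
M5
G0 X43.115 Y41.392
M3 S123
G1 X59.978 Y36.188 F4462
G1 X81.883 Y36.849 F4462
G1 X105.176 Y39.741 F4462
M5
G0 X28.973 Y43.096
M3 S123
G1 X58.487 Y47.003 F4462
G1 X89.120 Y40.127 F4462
G1 X120.872 Y22.467 F4462
M5
G0 X94.768 Y29.054
M3 S123
G1 X107.146 Y38.190 F4462
G1 X119.660 Y29.240 F4462
G1 X115.015 Y14.573 F4462
G1 X99.631 Y14.458 F4462
G1 X94.768 Y29.054 F4462
M5
G0 X147.302 Y21.963
M3 S123
G1 X141.951 Y31.231 F4462
G1 X131.249 Y31.231 F4462
G1 X125.898 Y21.963 F4462
G1 X131.249 Y12.695 F4462
G1 X141.951 Y12.695 F4462
G1 X147.302 Y21.963 F4462
M5
G0 X25.993 Y72.444
M3 S123
G1 X147.265 Y14.249 F4462
G1 X45.079 Y33.160 F4462
M5
G0 X74.054 Y53.590
M3 S123
G1 X63.707 Y71.512 F4462
G1 X43.013 Y71.512 F4462
G1 X32.666 Y53.590 F4462
G1 X43.013 Y35.668 F4462
G1 X63.707 Y35.668 F4462
G1 X74.054 Y53.590 F4462
M5
G0 X0.000 Y0.000

1 u = 1 mm; y_m = 87.976 − y.

[1] `<path>` quadratic bezier, #008000→engrave S123 F4462: (77.832,26.195) → (68.630,43.368) → (64.820,45.962) → (66.404,33.978)

[2] `<path>` cubic bezier, #008000→engrave S123 F4462: (43.115,41.392) → (59.978,36.188) → (81.883,36.849) → (105.176,39.741)

[3] `<path>` quadratic bezier, #008000→engrave S123 F4462: (28.973,43.096) → (58.487,47.003) → (89.120,40.127) → (120.872,22.467)

[4] `<path>` regular polygon, #008000→engrave S123 F4462: (94.768,29.054) → (107.146,38.190) → (119.660,29.240) → (115.015,14.573) → (99.631,14.458) → (94.768,29.054) (closed)

[5] `<circle>` circle, #008000→engrave S123 F4462: (147.302,21.963) → (141.951,31.231) → (131.249,31.231) → (125.898,21.963) → (131.249,12.695) → (141.951,12.695) → (147.302,21.963) (closed)

[6] `<path>` open polyline, #008000→engrave S123 F4462: (25.993,72.444) → (147.265,14.249) → (45.079,33.160)

[7] `<circle>` circle, #008000→engrave S123 F4462: (74.054,53.590) → (63.707,71.512) → (43.013,71.512) → (32.666,53.590) → (43.013,35.668) → (63.707,35.668) → (74.054,53.590) (closed)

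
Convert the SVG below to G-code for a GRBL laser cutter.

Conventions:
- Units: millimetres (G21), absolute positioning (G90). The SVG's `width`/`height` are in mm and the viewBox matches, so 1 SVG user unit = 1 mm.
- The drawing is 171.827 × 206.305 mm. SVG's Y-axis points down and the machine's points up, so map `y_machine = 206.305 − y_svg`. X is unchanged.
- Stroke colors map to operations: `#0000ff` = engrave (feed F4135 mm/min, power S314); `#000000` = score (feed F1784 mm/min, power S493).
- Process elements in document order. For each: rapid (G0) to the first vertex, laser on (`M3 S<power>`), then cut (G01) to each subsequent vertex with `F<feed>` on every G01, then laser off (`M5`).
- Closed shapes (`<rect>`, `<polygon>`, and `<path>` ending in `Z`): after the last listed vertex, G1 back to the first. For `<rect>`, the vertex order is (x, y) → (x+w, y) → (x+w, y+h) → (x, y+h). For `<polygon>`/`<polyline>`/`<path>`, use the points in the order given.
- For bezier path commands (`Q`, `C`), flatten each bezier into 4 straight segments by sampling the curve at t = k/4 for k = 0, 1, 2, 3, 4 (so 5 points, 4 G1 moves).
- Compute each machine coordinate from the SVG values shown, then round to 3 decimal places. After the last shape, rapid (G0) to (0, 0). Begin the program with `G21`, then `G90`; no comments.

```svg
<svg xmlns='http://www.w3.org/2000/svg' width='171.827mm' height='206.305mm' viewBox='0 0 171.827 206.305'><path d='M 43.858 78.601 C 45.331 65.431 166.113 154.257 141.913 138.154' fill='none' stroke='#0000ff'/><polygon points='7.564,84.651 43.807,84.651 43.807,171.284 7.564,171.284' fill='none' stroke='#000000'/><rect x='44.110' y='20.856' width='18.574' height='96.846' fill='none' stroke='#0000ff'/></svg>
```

G21
G90
G0 X43.858 Y127.704
M3 S314
G01 X63.204 Y121.690 F4135
G01 X102.513 Y96.828 F4135
G01 X137.008 Y72.515 F4135
G01 X141.913 Y68.151 F4135
M5
G0 X7.564 Y121.654
M3 S493
G01 X43.807 Y121.654 F1784
G01 X43.807 Y35.021 F1784
G01 X7.564 Y35.021 F1784
G01 X7.564 Y121.654 F1784
M5
G0 X44.110 Y185.449
M3 S314
G01 X62.684 Y185.449 F4135
G01 X62.684 Y88.603 F4135
G01 X44.110 Y88.603 F4135
G01 X44.110 Y185.449 F4135
M5
G0 X0.000 Y0.000

1 u = 1 mm; y_m = 206.305 − y.

[1] `<path>` cubic bezier, #0000ff→engrave S314 F4135: (43.858,127.704) → (63.204,121.690) → (102.513,96.828) → (137.008,72.515) → (141.913,68.151)

[2] `<polygon>` rectangle, #000000→score S493 F1784: (7.564,121.654) → (43.807,121.654) → (43.807,35.021) → (7.564,35.021) → (7.564,121.654) (closed)

[3] `<rect>` rectangle, #0000ff→engrave S314 F4135: (44.110,185.449) → (62.684,185.449) → (62.684,88.603) → (44.110,88.603) → (44.110,185.449) (closed)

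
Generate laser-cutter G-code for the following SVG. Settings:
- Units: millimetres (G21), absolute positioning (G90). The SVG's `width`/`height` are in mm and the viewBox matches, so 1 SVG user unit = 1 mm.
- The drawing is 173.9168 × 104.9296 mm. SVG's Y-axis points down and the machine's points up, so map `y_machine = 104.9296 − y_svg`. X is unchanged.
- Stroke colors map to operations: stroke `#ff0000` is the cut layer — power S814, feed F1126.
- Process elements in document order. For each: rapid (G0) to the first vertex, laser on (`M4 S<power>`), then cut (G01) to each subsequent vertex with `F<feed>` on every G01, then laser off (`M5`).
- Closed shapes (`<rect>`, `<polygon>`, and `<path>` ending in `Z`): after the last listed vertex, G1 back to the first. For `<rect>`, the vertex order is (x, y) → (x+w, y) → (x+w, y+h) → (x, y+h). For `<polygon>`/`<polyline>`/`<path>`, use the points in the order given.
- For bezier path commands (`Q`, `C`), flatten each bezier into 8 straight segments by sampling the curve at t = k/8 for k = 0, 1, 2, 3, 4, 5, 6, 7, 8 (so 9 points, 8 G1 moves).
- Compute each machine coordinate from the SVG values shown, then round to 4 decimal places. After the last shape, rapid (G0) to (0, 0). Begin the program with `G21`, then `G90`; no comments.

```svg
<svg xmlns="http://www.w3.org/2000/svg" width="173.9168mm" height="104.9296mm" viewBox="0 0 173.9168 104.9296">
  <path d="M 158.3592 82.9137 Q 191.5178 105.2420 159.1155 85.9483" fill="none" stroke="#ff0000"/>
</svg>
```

1 u = 1 mm; y_m = 104.9296 − y.

[1] `<path>` quadratic bezier, #ff0000→cut S814 F1126: (158.3592,22.0159) → (165.6245,17.0842) → (170.8409,13.4531) → (174.0086,11.1228) → (175.1276,10.0931) → (174.1977,10.3641) → (171.2191,11.9358) → (166.1917,14.8082) → (159.1155,18.9813)

G21
G90
G0 X158.3592 Y22.0159
M4 S814
G01 X165.6245 Y17.0842 F1126
G01 X170.8409 Y13.4531 F1126
G01 X174.0086 Y11.1228 F1126
G01 X175.1276 Y10.0931 F1126
G01 X174.1977 Y10.3641 F1126
G01 X171.2191 Y11.9358 F1126
G01 X166.1917 Y14.8082 F1126
G01 X159.1155 Y18.9813 F1126
M5
G0 X0.0000 Y0.0000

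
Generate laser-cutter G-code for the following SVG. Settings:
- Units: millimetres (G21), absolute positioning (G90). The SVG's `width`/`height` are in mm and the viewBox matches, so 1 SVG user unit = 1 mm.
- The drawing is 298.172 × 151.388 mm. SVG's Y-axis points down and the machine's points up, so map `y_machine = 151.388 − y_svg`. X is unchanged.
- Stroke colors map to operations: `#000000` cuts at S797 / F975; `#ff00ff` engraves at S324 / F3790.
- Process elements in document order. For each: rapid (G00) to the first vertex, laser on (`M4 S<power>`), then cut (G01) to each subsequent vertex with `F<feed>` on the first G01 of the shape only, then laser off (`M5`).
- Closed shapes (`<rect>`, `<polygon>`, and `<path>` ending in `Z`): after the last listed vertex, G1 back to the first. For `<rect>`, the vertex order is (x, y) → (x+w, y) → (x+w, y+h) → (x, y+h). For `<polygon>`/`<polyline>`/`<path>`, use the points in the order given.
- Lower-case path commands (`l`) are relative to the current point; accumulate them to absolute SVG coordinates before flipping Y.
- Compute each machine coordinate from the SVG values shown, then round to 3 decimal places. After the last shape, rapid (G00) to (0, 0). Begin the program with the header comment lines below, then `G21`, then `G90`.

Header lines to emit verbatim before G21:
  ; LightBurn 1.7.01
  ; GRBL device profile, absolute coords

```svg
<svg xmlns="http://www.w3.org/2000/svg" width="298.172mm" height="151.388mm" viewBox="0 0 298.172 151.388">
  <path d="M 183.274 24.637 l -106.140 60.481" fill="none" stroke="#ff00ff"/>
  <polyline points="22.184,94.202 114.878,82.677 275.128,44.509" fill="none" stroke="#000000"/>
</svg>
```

viewBox `0 0 298.172 151.388` with mm width/height → 1 unit = 1 mm. Flip: y_m = 151.388 − y_svg.

**Shape 1** — `<path>` line segment, stroke `#ff00ff` → engrave (S324, F3790). Machine vertices: (183.274,126.751) → (77.134,66.270). Open path.

**Shape 2** — `<polyline>` open polyline, stroke `#000000` → cut (S797, F975). Machine vertices: (22.184,57.186) → (114.878,68.711) → (275.128,106.879). Open path.

; LightBurn 1.7.01
; GRBL device profile, absolute coords
G21
G90
G00 X183.274 Y126.751
M4 S324
G01 X77.134 Y66.270 F3790
M5
G00 X22.184 Y57.186
M4 S797
G01 X114.878 Y68.711 F975
G01 X275.128 Y106.879
M5
G00 X0.000 Y0.000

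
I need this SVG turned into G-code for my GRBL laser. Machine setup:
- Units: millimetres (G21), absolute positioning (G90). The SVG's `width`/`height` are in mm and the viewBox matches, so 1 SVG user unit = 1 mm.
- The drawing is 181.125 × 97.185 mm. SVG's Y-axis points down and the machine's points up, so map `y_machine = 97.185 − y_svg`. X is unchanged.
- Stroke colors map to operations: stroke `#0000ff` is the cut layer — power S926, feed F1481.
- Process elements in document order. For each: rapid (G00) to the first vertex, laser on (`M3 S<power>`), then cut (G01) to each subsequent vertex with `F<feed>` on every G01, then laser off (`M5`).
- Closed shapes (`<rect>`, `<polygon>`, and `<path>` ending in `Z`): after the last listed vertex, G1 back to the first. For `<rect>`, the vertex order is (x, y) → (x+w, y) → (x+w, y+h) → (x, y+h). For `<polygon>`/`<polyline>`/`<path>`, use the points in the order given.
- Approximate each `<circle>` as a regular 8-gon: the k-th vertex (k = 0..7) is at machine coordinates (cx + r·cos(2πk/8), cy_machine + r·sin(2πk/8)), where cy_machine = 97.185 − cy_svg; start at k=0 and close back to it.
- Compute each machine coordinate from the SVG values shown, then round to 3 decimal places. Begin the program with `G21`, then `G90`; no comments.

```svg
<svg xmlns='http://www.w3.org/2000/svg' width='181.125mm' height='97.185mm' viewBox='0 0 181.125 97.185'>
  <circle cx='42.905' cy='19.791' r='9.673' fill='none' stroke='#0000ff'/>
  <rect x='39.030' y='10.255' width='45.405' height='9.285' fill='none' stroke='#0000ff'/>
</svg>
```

G21
G90
G00 X52.578 Y77.394
M3 S926
G01 X49.745 Y84.234 F1481
G01 X42.905 Y87.067 F1481
G01 X36.065 Y84.234 F1481
G01 X33.232 Y77.394 F1481
G01 X36.065 Y70.554 F1481
G01 X42.905 Y67.721 F1481
G01 X49.745 Y70.554 F1481
G01 X52.578 Y77.394 F1481
M5
G00 X39.030 Y86.930
M3 S926
G01 X84.435 Y86.930 F1481
G01 X84.435 Y77.645 F1481
G01 X39.030 Y77.645 F1481
G01 X39.030 Y86.930 F1481
M5

1 u = 1 mm; y_m = 97.185 − y.

[1] `<circle>` circle, #0000ff→cut S926 F1481: (52.578,77.394) → (49.745,84.234) → (42.905,87.067) → (36.065,84.234) → (33.232,77.394) → (36.065,70.554) → (42.905,67.721) → (49.745,70.554) → (52.578,77.394) (closed)

[2] `<rect>` rectangle, #0000ff→cut S926 F1481: (39.030,86.930) → (84.435,86.930) → (84.435,77.645) → (39.030,77.645) → (39.030,86.930) (closed)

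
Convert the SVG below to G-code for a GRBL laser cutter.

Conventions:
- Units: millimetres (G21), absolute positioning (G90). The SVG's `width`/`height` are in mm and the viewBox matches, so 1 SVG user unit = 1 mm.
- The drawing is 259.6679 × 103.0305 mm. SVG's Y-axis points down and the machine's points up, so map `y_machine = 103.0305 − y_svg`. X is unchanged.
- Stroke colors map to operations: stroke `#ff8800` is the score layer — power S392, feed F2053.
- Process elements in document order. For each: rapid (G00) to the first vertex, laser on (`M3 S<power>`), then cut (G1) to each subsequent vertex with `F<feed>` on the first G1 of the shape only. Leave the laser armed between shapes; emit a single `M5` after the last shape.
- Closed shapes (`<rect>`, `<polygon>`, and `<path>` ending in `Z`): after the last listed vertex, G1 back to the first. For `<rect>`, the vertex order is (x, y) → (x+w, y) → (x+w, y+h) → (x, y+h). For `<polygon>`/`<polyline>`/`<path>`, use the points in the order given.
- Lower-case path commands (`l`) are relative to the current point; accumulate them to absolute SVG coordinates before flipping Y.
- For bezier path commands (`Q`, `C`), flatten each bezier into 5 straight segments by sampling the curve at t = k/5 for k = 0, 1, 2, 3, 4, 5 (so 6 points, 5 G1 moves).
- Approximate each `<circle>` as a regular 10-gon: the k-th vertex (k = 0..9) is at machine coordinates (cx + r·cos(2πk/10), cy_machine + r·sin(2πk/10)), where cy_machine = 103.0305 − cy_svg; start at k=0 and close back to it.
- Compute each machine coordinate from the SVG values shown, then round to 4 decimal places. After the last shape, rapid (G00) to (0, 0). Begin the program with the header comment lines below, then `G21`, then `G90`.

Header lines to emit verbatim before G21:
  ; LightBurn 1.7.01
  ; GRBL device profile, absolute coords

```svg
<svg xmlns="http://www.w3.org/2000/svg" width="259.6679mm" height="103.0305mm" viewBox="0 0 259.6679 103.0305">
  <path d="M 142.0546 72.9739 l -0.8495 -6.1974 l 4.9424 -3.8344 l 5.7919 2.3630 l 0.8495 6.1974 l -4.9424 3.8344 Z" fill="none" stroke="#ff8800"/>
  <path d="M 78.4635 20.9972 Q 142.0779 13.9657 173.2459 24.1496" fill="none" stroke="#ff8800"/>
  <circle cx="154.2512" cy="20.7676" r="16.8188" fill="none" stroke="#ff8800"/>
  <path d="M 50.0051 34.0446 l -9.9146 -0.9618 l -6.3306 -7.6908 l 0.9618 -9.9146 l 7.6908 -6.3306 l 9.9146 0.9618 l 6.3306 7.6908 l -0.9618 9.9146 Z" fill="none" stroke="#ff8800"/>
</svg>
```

Since the viewBox matches the mm dimensions, user units are millimetres directly. The only transform is the Y-flip y_m = 103.0305 − y_svg.

Shape 1 is a regular polygon drawn with `<path>`. Its stroke #ff8800 means score at S392, F2053. After flipping Y the toolpath is (142.0546,30.0566) → (141.2051,36.2540) → (146.1475,40.0884) → (151.9394,37.7254) → (152.7889,31.5280) → (147.8465,27.6936) → (142.0546,30.0566), returning to the start.

Shape 2 is a quadratic bezier drawn with `<path>`. Its stroke #ff8800 means score at S392, F2053. After flipping Y the toolpath is (78.4635,82.0333) → (102.6114,84.1573) → (124.1636,84.9040) → (143.1201,84.2736) → (159.4808,82.2658) → (173.2459,78.8809).

Shape 3 is a circle drawn with `<circle>`. Its stroke #ff8800 means score at S392, F2053. After flipping Y the toolpath is (171.0700,82.2629) → (167.8579,92.1487) → (159.4485,98.2585) → (149.0539,98.2585) → (140.6445,92.1487) → (137.4324,82.2629) → (140.6445,72.3771) → (149.0539,66.2673) → (159.4485,66.2673) → (167.8579,72.3771) → (171.0700,82.2629), returning to the start.

Shape 4 is a regular polygon drawn with `<path>`. Its stroke #ff8800 means score at S392, F2053. After flipping Y the toolpath is (50.0051,68.9859) → (40.0905,69.9477) → (33.7599,77.6385) → (34.7217,87.5531) → (42.4125,93.8837) → (52.3271,92.9219) → (58.6577,85.2311) → (57.6959,75.3165) → (50.0051,68.9859), returning to the start.

; LightBurn 1.7.01
; GRBL device profile, absolute coords
G21
G90
G00 X142.0546 Y30.0566
M3 S392
G1 X141.2051 Y36.2540 F2053
G1 X146.1475 Y40.0884
G1 X151.9394 Y37.7254
G1 X152.7889 Y31.5280
G1 X147.8465 Y27.6936
G1 X142.0546 Y30.0566
G00 X78.4635 Y82.0333
M3 S392
G1 X102.6114 Y84.1573 F2053
G1 X124.1636 Y84.9040
G1 X143.1201 Y84.2736
G1 X159.4808 Y82.2658
G1 X173.2459 Y78.8809
G00 X171.0700 Y82.2629
M3 S392
G1 X167.8579 Y92.1487 F2053
G1 X159.4485 Y98.2585
G1 X149.0539 Y98.2585
G1 X140.6445 Y92.1487
G1 X137.4324 Y82.2629
G1 X140.6445 Y72.3771
G1 X149.0539 Y66.2673
G1 X159.4485 Y66.2673
G1 X167.8579 Y72.3771
G1 X171.0700 Y82.2629
G00 X50.0051 Y68.9859
M3 S392
G1 X40.0905 Y69.9477 F2053
G1 X33.7599 Y77.6385
G1 X34.7217 Y87.5531
G1 X42.4125 Y93.8837
G1 X52.3271 Y92.9219
G1 X58.6577 Y85.2311
G1 X57.6959 Y75.3165
G1 X50.0051 Y68.9859
M5
G00 X0.0000 Y0.0000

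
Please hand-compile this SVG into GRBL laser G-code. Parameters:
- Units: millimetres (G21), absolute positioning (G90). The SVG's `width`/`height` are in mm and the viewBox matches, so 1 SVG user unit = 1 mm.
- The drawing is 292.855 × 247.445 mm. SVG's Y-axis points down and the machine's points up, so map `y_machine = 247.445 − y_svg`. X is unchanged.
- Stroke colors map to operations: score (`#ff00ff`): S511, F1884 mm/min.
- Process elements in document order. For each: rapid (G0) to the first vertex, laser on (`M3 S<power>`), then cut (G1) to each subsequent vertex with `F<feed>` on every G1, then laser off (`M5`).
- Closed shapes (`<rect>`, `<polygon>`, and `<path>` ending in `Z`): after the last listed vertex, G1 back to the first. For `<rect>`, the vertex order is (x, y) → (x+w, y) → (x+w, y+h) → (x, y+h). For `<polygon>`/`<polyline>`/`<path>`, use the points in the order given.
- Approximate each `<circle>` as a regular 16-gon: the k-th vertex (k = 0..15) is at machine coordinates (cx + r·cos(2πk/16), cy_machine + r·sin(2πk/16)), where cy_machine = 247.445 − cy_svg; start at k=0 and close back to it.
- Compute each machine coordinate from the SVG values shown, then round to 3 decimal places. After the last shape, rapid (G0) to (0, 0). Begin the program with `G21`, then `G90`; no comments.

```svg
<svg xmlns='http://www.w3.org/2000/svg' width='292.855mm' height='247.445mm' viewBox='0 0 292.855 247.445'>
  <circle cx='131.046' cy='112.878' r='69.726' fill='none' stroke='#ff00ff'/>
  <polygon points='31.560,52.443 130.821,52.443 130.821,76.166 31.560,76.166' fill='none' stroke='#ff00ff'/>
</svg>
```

Since the viewBox matches the mm dimensions, user units are millimetres directly. The only transform is the Y-flip y_m = 247.445 − y_svg.

Shape 1 is a circle drawn with `<circle>`. Its stroke #ff00ff means score at S511, F1884. After flipping Y the toolpath is (200.772,134.567) → (195.464,161.250) → (180.350,183.871) → (157.729,198.985) → (131.046,204.293) → (104.363,198.985) → (81.742,183.871) → (66.628,161.250) → (61.320,134.567) → (66.628,107.884) → (81.742,85.263) → (104.363,70.149) → (131.046,64.841) → (157.729,70.149) → (180.350,85.263) → (195.464,107.884) → (200.772,134.567), returning to the start.

Shape 2 is a rectangle drawn with `<polygon>`. Its stroke #ff00ff means score at S511, F1884. After flipping Y the toolpath is (31.560,195.002) → (130.821,195.002) → (130.821,171.279) → (31.560,171.279) → (31.560,195.002), returning to the start.

G21
G90
G0 X200.772 Y134.567
M3 S511
G1 X195.464 Y161.250 F1884
G1 X180.350 Y183.871 F1884
G1 X157.729 Y198.985 F1884
G1 X131.046 Y204.293 F1884
G1 X104.363 Y198.985 F1884
G1 X81.742 Y183.871 F1884
G1 X66.628 Y161.250 F1884
G1 X61.320 Y134.567 F1884
G1 X66.628 Y107.884 F1884
G1 X81.742 Y85.263 F1884
G1 X104.363 Y70.149 F1884
G1 X131.046 Y64.841 F1884
G1 X157.729 Y70.149 F1884
G1 X180.350 Y85.263 F1884
G1 X195.464 Y107.884 F1884
G1 X200.772 Y134.567 F1884
M5
G0 X31.560 Y195.002
M3 S511
G1 X130.821 Y195.002 F1884
G1 X130.821 Y171.279 F1884
G1 X31.560 Y171.279 F1884
G1 X31.560 Y195.002 F1884
M5
G0 X0.000 Y0.000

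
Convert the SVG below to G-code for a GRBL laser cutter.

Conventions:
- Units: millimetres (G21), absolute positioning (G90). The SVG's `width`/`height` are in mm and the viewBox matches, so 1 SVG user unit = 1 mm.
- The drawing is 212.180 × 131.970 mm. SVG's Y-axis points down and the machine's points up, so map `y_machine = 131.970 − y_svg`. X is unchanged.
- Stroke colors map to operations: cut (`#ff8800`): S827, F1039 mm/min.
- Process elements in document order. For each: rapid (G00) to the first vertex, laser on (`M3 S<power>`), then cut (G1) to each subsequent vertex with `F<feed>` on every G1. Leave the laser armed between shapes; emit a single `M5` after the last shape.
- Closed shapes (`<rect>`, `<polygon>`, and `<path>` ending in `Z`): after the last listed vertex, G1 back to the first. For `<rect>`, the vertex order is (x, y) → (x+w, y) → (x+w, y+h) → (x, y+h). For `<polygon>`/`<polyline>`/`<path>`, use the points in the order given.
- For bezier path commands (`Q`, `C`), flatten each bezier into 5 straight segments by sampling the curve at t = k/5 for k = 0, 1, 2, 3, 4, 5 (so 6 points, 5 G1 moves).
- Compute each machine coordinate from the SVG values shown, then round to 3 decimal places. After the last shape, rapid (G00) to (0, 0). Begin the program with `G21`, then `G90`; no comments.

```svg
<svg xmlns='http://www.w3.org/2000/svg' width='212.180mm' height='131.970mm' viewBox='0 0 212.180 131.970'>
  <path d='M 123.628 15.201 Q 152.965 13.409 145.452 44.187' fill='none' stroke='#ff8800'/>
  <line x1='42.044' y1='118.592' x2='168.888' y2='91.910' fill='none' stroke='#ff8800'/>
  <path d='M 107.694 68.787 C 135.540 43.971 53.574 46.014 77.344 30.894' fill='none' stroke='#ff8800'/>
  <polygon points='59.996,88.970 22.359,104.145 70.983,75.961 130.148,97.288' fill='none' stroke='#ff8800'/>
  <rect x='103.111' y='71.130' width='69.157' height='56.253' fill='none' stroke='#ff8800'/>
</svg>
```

G21
G90
G00 X123.628 Y116.769
M3 S827
G1 X133.889 Y116.183 F1039
G1 X141.202 Y112.991 F1039
G1 X145.566 Y107.194 F1039
G1 X146.983 Y98.791 F1039
G1 X145.452 Y87.783 F1039
G00 X42.044 Y13.378
M3 S827
G1 X168.888 Y40.060 F1039
G00 X107.694 Y63.183
M3 S827
G1 X112.949 Y75.202 F1039
G1 X102.195 Y82.887 F1039
G1 X85.778 Y88.353 F1039
G1 X74.046 Y93.711 F1039
G1 X77.344 Y101.076 F1039
G00 X59.996 Y43.000
M3 S827
G1 X22.359 Y27.825 F1039
G1 X70.983 Y56.009 F1039
G1 X130.148 Y34.682 F1039
G1 X59.996 Y43.000 F1039
G00 X103.111 Y60.840
M3 S827
G1 X172.268 Y60.840 F1039
G1 X172.268 Y4.587 F1039
G1 X103.111 Y4.587 F1039
G1 X103.111 Y60.840 F1039
M5
G00 X0.000 Y0.000

Since the viewBox matches the mm dimensions, user units are millimetres directly. The only transform is the Y-flip y_m = 131.970 − y_svg.

Shape 1 is a quadratic bezier drawn with `<path>`. Its stroke #ff8800 means cut at S827, F1039. After flipping Y the toolpath is (123.628,116.769) → (133.889,116.183) → (141.202,112.991) → (145.566,107.194) → (146.983,98.791) → (145.452,87.783).

Shape 2 is a line segment drawn with `<line>`. Its stroke #ff8800 means cut at S827, F1039. After flipping Y the toolpath is (42.044,13.378) → (168.888,40.060).

Shape 3 is a cubic bezier drawn with `<path>`. Its stroke #ff8800 means cut at S827, F1039. After flipping Y the toolpath is (107.694,63.183) → (112.949,75.202) → (102.195,82.887) → (85.778,88.353) → (74.046,93.711) → (77.344,101.076).

Shape 4 is a closed polygon drawn with `<polygon>`. Its stroke #ff8800 means cut at S827, F1039. After flipping Y the toolpath is (59.996,43.000) → (22.359,27.825) → (70.983,56.009) → (130.148,34.682) → (59.996,43.000), returning to the start.

Shape 5 is a rectangle drawn with `<rect>`. Its stroke #ff8800 means cut at S827, F1039. After flipping Y the toolpath is (103.111,60.840) → (172.268,60.840) → (172.268,4.587) → (103.111,4.587) → (103.111,60.840), returning to the start.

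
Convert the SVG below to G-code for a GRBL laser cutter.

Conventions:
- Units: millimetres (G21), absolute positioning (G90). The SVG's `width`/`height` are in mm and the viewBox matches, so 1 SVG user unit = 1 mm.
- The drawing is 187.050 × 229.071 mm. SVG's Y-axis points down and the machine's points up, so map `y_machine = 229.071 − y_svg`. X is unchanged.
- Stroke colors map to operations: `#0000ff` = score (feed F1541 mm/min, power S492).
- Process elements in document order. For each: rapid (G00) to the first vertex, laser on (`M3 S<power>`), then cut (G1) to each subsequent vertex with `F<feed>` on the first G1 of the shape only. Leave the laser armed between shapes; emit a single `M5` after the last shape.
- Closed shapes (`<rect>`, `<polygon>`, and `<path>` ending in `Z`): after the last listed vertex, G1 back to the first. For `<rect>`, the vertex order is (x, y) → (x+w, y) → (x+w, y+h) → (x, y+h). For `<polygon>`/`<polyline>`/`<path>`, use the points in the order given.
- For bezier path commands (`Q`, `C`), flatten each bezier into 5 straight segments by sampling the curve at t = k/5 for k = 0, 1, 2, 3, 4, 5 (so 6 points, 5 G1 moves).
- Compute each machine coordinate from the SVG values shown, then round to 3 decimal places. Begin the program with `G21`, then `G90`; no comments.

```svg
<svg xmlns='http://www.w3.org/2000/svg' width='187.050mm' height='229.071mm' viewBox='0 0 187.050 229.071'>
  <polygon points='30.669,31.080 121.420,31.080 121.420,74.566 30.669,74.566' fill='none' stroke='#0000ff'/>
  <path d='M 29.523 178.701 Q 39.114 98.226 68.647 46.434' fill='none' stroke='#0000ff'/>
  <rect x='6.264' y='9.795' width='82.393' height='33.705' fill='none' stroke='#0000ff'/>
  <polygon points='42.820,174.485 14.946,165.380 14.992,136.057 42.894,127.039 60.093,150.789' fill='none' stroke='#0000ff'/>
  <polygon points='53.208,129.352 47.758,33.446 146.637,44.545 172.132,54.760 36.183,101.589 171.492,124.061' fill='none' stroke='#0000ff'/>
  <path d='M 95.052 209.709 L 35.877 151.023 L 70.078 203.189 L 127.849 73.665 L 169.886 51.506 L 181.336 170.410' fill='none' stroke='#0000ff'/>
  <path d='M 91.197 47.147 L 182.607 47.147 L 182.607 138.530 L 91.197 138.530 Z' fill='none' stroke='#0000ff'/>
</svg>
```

G21
G90
G00 X30.669 Y197.991
M3 S492
G1 X121.420 Y197.991 F1541
G1 X121.420 Y154.505
G1 X30.669 Y154.505
G1 X30.669 Y197.991
G00 X29.523 Y50.370
M3 S492
G1 X34.157 Y81.413 F1541
G1 X40.387 Y110.161
G1 X48.211 Y136.614
G1 X57.631 Y160.773
G1 X68.647 Y182.637
G00 X6.264 Y219.276
M3 S492
G1 X88.657 Y219.276 F1541
G1 X88.657 Y185.571
G1 X6.264 Y185.571
G1 X6.264 Y219.276
G00 X42.820 Y54.586
M3 S492
G1 X14.946 Y63.691 F1541
G1 X14.992 Y93.014
G1 X42.894 Y102.032
G1 X60.093 Y78.282
G1 X42.820 Y54.586
G00 X53.208 Y99.719
M3 S492
G1 X47.758 Y195.625 F1541
G1 X146.637 Y184.526
G1 X172.132 Y174.311
G1 X36.183 Y127.482
G1 X171.492 Y105.010
G1 X53.208 Y99.719
G00 X95.052 Y19.362
M3 S492
G1 X35.877 Y78.048 F1541
G1 X70.078 Y25.882
G1 X127.849 Y155.406
G1 X169.886 Y177.565
G1 X181.336 Y58.661
G00 X91.197 Y181.924
M3 S492
G1 X182.607 Y181.924 F1541
G1 X182.607 Y90.541
G1 X91.197 Y90.541
G1 X91.197 Y181.924
M5

viewBox `0 0 187.050 229.071` with mm width/height → 1 unit = 1 mm. Flip: y_m = 229.071 − y_svg.

**Shape 1** — `<polygon>` rectangle, stroke `#0000ff` → score (S492, F1541). Machine vertices: (30.669,197.991) → (121.420,197.991) → (121.420,154.505) → (30.669,154.505) → (30.669,197.991). Closed: final G1 returns to the first vertex.

**Shape 2** — `<path>` quadratic bezier, stroke `#0000ff` → score (S492, F1541). Control points (SVG): P0=(29.523,178.701), P1=(39.114,98.226), P2=(68.647,46.434); sampled at t=k/5. Machine vertices: (29.523,50.370) → (34.157,81.413) → (40.387,110.161) → (48.211,136.614) → (57.631,160.773) → (68.647,182.637). Open path.

**Shape 3** — `<rect>` rectangle, stroke `#0000ff` → score (S492, F1541). Machine vertices: (6.264,219.276) → (88.657,219.276) → (88.657,185.571) → (6.264,185.571) → (6.264,219.276). Closed: final G1 returns to the first vertex.

**Shape 4** — `<polygon>` regular polygon, stroke `#0000ff` → score (S492, F1541). Machine vertices: (42.820,54.586) → (14.946,63.691) → (14.992,93.014) → (42.894,102.032) → (60.093,78.282) → (42.820,54.586). Closed: final G1 returns to the first vertex.

**Shape 5** — `<polygon>` closed polygon, stroke `#0000ff` → score (S492, F1541). Machine vertices: (53.208,99.719) → (47.758,195.625) → (146.637,184.526) → (172.132,174.311) → (36.183,127.482) → (171.492,105.010) → (53.208,99.719). Closed: final G1 returns to the first vertex.

**Shape 6** — `<path>` open polyline, stroke `#0000ff` → score (S492, F1541). Machine vertices: (95.052,19.362) → (35.877,78.048) → (70.078,25.882) → (127.849,155.406) → (169.886,177.565) → (181.336,58.661). Open path.

**Shape 7** — `<path>` rectangle, stroke `#0000ff` → score (S492, F1541). Machine vertices: (91.197,181.924) → (182.607,181.924) → (182.607,90.541) → (91.197,90.541) → (91.197,181.924). Closed: final G1 returns to the first vertex.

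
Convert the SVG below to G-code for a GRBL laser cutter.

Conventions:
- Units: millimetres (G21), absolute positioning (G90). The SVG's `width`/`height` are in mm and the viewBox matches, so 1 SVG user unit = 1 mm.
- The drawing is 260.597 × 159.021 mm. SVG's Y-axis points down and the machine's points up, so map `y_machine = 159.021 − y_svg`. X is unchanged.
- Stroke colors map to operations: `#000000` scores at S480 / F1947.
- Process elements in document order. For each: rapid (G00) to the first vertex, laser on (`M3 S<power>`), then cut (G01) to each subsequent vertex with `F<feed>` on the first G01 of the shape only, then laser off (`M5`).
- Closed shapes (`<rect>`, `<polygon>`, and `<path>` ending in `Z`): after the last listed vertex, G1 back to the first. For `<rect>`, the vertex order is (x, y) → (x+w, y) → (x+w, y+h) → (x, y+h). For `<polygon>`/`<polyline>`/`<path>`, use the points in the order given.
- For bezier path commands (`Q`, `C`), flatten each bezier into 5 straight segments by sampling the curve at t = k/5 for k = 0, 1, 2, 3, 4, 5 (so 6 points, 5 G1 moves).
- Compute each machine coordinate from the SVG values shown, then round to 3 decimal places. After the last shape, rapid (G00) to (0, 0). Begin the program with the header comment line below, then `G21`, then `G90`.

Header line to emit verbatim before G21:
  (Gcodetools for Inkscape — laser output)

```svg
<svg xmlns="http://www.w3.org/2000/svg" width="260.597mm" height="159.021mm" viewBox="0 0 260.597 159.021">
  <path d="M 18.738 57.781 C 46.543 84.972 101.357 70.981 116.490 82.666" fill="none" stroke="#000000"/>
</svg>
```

(Gcodetools for Inkscape — laser output)
G21
G90
G00 X18.738 Y101.240
M3 S480
G01 X38.129 Y89.332 F1947
G01 X60.800 Y84.099
G01 X83.552 Y82.331
G01 X103.182 Y80.820
G01 X116.490 Y76.355
M5
G00 X0.000 Y0.000

1 u = 1 mm; y_m = 159.021 − y.

[1] `<path>` cubic bezier, #000000→score S480 F1947: (18.738,101.240) → (38.129,89.332) → (60.800,84.099) → (83.552,82.331) → (103.182,80.820) → (116.490,76.355)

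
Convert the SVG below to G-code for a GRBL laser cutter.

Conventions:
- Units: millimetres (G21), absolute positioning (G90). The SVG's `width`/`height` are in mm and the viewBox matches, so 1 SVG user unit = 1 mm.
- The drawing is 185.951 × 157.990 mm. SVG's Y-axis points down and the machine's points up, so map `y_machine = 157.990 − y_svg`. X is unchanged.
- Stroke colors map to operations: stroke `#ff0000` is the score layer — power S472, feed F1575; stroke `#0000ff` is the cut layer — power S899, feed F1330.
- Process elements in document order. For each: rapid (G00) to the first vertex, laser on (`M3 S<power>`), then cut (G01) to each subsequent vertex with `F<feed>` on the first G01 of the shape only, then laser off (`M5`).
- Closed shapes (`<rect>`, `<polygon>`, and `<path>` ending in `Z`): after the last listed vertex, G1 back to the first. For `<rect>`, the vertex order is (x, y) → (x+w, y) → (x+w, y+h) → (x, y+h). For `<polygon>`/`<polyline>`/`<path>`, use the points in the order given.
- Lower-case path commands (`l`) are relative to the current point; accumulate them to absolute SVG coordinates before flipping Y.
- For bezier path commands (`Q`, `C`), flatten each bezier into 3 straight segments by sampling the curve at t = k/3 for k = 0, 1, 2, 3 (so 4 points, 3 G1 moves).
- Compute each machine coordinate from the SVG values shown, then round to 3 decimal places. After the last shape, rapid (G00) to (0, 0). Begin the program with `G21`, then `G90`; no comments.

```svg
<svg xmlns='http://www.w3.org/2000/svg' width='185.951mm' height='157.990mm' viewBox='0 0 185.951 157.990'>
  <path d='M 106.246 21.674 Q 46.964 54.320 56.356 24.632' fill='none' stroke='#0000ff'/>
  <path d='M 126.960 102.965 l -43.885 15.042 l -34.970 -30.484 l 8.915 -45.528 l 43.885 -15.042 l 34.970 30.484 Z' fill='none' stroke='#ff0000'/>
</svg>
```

1 u = 1 mm; y_m = 157.990 − y.

[1] `<path>` quadratic bezier, #0000ff→cut S899 F1330: (106.246,136.316) → (74.355,121.478) → (57.725,120.492) → (56.356,133.358)

[2] `<path>` regular polygon, #ff0000→score S472 F1575: (126.960,55.025) → (83.075,39.983) → (48.105,70.467) → (57.020,115.995) → (100.905,131.037) → (135.875,100.553) → (126.960,55.025) (closed)

G21
G90
G00 X106.246 Y136.316
M3 S899
G01 X74.355 Y121.478 F1330
G01 X57.725 Y120.492
G01 X56.356 Y133.358
M5
G00 X126.960 Y55.025
M3 S472
G01 X83.075 Y39.983 F1575
G01 X48.105 Y70.467
G01 X57.020 Y115.995
G01 X100.905 Y131.037
G01 X135.875 Y100.553
G01 X126.960 Y55.025
M5
G00 X0.000 Y0.000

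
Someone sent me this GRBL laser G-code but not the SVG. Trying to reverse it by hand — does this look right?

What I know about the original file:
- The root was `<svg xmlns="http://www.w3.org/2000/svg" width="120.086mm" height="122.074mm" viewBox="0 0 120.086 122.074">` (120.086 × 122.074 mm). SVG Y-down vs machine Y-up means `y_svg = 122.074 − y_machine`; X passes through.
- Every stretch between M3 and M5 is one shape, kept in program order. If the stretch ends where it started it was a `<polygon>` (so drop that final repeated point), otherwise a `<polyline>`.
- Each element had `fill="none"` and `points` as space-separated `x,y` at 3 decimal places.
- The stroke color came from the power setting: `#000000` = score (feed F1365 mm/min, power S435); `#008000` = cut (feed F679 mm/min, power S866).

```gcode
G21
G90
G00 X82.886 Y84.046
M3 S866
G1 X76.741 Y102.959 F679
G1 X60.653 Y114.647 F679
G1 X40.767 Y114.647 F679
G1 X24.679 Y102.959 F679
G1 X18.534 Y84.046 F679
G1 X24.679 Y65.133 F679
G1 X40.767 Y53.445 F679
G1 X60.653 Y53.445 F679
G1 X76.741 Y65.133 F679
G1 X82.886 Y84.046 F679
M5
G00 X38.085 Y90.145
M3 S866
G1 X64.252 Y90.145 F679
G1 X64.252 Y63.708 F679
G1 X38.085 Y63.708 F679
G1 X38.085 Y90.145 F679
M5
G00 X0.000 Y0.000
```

y_svg = 122.074 − y_m. Every run uses S866, so all elements get stroke `#008000` (cut).

[1] closed run; points: 82.886,38.028 76.741,19.115 60.653,7.427 40.767,7.427 24.679,19.115 18.534,38.028 24.679,56.941 40.767,68.629 60.653,68.629 76.741,56.941

[2] closed run; points: 38.085,31.929 64.252,31.929 64.252,58.366 38.085,58.366

<svg xmlns="http://www.w3.org/2000/svg" width="120.086mm" height="122.074mm" viewBox="0 0 120.086 122.074">
  <polygon points="82.886,38.028 76.741,19.115 60.653,7.427 40.767,7.427 24.679,19.115 18.534,38.028 24.679,56.941 40.767,68.629 60.653,68.629 76.741,56.941" fill="none" stroke="#008000"/>
  <polygon points="38.085,31.929 64.252,31.929 64.252,58.366 38.085,58.366" fill="none" stroke="#008000"/>
</svg>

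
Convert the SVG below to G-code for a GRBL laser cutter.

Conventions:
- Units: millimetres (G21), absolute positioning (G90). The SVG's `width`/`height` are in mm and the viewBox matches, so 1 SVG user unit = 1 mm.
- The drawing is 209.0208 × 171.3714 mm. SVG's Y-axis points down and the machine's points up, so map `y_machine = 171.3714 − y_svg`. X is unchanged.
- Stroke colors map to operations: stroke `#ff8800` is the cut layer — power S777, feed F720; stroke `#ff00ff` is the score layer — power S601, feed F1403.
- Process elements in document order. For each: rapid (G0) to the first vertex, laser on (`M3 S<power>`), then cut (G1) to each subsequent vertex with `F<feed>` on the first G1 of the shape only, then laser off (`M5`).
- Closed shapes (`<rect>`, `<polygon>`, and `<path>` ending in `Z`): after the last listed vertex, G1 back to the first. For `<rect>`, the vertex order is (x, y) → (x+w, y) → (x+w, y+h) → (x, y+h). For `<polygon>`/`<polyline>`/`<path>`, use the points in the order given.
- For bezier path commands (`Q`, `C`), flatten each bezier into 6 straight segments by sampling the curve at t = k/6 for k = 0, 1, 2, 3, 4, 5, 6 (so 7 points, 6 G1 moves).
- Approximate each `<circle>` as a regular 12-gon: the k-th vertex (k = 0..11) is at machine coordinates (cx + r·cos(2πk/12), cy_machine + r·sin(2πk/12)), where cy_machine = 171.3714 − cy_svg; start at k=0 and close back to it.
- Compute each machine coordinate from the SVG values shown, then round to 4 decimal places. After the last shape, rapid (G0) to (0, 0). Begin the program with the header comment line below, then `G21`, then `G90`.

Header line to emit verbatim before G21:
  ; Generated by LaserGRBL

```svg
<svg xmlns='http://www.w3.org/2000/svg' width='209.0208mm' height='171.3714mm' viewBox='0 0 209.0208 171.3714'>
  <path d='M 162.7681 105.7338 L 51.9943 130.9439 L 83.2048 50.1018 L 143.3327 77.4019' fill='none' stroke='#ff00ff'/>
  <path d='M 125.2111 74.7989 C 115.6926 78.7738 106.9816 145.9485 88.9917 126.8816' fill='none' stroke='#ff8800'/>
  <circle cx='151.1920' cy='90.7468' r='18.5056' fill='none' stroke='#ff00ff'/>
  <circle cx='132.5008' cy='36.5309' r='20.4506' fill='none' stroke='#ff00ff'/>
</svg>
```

viewBox `0 0 209.0208 171.3714` with mm width/height → 1 unit = 1 mm. Flip: y_m = 171.3714 − y_svg.

**Shape 1** — `<path>` open polyline, stroke `#ff00ff` → score (S601, F1403). Machine vertices: (162.7681,65.6376) → (51.9943,40.4275) → (83.2048,121.2696) → (143.3327,93.9695). Open path.

**Shape 2** — `<path>` cubic bezier, stroke `#ff8800` → cut (S777, F720). Control points (SVG): P0=(125.2111,74.7989), P1=(115.6926,78.7738), P2=(106.9816,145.9485), P3=(88.9917,126.8816); sampled at t=k/6. Machine vertices: (125.2111,96.5725) → (120.4724,90.0103) → (115.5882,77.0659) → (110.2782,61.8905) → (104.2622,48.6352) → (97.2601,41.4513) → (88.9917,44.4898). Open path.

**Shape 3** — `<circle>` circle, stroke `#ff00ff` → score (S601, F1403). Machine vertices: (169.6976,80.6246) → (167.2183,89.8774) → (160.4448,96.6509) → (151.1920,99.1302) → (141.9392,96.6509) → (135.1657,89.8774) → (132.6864,80.6246) → (135.1657,71.3718) → (141.9392,64.5983) → (151.1920,62.1190) → (160.4448,64.5983) → (167.2183,71.3718) → (169.6976,80.6246). Closed: final G1 returns to the first vertex.

**Shape 4** — `<circle>` circle, stroke `#ff00ff` → score (S601, F1403). Machine vertices: (152.9514,134.8405) → (150.2115,145.0658) → (142.7261,152.5512) → (132.5008,155.2911) → (122.2755,152.5512) → (114.7901,145.0658) → (112.0502,134.8405) → (114.7901,124.6152) → (122.2755,117.1298) → (132.5008,114.3899) → (142.7261,117.1298) → (150.2115,124.6152) → (152.9514,134.8405). Closed: final G1 returns to the first vertex.

; Generated by LaserGRBL
G21
G90
G0 X162.7681 Y65.6376
M3 S601
G1 X51.9943 Y40.4275 F1403
G1 X83.2048 Y121.2696
G1 X143.3327 Y93.9695
M5
G0 X125.2111 Y96.5725
M3 S777
G1 X120.4724 Y90.0103 F720
G1 X115.5882 Y77.0659
G1 X110.2782 Y61.8905
G1 X104.2622 Y48.6352
G1 X97.2601 Y41.4513
G1 X88.9917 Y44.4898
M5
G0 X169.6976 Y80.6246
M3 S601
G1 X167.2183 Y89.8774 F1403
G1 X160.4448 Y96.6509
G1 X151.1920 Y99.1302
G1 X141.9392 Y96.6509
G1 X135.1657 Y89.8774
G1 X132.6864 Y80.6246
G1 X135.1657 Y71.3718
G1 X141.9392 Y64.5983
G1 X151.1920 Y62.1190
G1 X160.4448 Y64.5983
G1 X167.2183 Y71.3718
G1 X169.6976 Y80.6246
M5
G0 X152.9514 Y134.8405
M3 S601
G1 X150.2115 Y145.0658 F1403
G1 X142.7261 Y152.5512
G1 X132.5008 Y155.2911
G1 X122.2755 Y152.5512
G1 X114.7901 Y145.0658
G1 X112.0502 Y134.8405
G1 X114.7901 Y124.6152
G1 X122.2755 Y117.1298
G1 X132.5008 Y114.3899
G1 X142.7261 Y117.1298
G1 X150.2115 Y124.6152
G1 X152.9514 Y134.8405
M5
G0 X0.0000 Y0.0000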